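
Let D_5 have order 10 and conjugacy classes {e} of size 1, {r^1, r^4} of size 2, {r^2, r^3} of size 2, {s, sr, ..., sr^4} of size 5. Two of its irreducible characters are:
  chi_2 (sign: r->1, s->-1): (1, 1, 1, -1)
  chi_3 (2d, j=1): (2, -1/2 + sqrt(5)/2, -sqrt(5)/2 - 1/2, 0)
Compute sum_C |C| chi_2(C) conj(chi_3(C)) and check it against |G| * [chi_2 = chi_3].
Sum = 0; so <chi_2, chi_3> = 0 (distinct irreducibles are orthogonal).

Explanation: Compute term by term over conjugacy classes (|C| * chi_2(C) * conj(chi_3(C))):
  1*(1)*conj(2) + 2*(1)*conj(-1/2 + sqrt(5)/2) + 2*(1)*conj(-sqrt(5)/2 - 1/2) + 5*(-1)*conj(0)
  = (2) + (-1 + sqrt(5)) + (-sqrt(5) - 1) + (0)
  = 0.
Dividing by |G| = 10 gives 0/10 = 0, matching the row-orthogonality relation <chi_2, chi_3> = [chi_2 = chi_3].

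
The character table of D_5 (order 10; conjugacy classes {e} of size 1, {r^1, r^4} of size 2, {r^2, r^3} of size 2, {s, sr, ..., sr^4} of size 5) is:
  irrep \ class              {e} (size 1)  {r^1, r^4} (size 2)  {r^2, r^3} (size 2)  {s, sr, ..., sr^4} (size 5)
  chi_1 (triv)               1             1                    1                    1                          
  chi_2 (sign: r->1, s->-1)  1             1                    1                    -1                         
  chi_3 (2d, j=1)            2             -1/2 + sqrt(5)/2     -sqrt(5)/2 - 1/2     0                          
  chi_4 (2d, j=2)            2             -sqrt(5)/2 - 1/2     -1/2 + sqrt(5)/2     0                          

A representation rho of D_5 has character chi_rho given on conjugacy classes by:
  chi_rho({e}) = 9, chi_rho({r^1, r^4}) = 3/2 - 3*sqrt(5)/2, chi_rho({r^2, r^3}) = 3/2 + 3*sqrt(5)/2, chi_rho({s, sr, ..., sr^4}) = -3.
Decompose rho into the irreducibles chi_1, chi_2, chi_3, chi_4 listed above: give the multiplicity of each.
Multiplicities: chi_1: 0, chi_2: 3, chi_3: 0, chi_4: 3.

Explanation: Use <chi_rho, chi> = (1/|G|) sum_C |C| * chi_rho(C) * conj(chi(C)) with |G| = 10 for each irreducible chi in the table:
  <chi_rho, chi_1> = (1/10)[1*(9)*conj(1) + 2*(3/2 - 3*sqrt(5)/2)*conj(1) + 2*(3/2 + 3*sqrt(5)/2)*conj(1) + 5*(-3)*conj(1)]
      = (1/10)[(9) + (3 - 3*sqrt(5)) + (3 + 3*sqrt(5)) + (-15)] = 0/10 = 0
  <chi_rho, chi_2> = (1/10)[1*(9)*conj(1) + 2*(3/2 - 3*sqrt(5)/2)*conj(1) + 2*(3/2 + 3*sqrt(5)/2)*conj(1) + 5*(-3)*conj(-1)]
      = (1/10)[(9) + (3 - 3*sqrt(5)) + (3 + 3*sqrt(5)) + (15)] = 30/10 = 3
  <chi_rho, chi_3> = (1/10)[1*(9)*conj(2) + 2*(3/2 - 3*sqrt(5)/2)*conj(-1/2 + sqrt(5)/2) + 2*(3/2 + 3*sqrt(5)/2)*conj(-sqrt(5)/2 - 1/2) + 5*(-3)*conj(0)]
      = (1/10)[(18) + (-9 + 3*sqrt(5)) + (-9 - 3*sqrt(5)) + (0)] = 0/10 = 0
  <chi_rho, chi_4> = (1/10)[1*(9)*conj(2) + 2*(3/2 - 3*sqrt(5)/2)*conj(-sqrt(5)/2 - 1/2) + 2*(3/2 + 3*sqrt(5)/2)*conj(-1/2 + sqrt(5)/2) + 5*(-3)*conj(0)]
      = (1/10)[(18) + (6) + (6) + (0)] = 30/10 = 3
Dimension check: dim(rho) = sum (mult * dim) = 0*1 + 3*1 + 0*2 + 3*2 = 9 = chi_rho(e) = 9.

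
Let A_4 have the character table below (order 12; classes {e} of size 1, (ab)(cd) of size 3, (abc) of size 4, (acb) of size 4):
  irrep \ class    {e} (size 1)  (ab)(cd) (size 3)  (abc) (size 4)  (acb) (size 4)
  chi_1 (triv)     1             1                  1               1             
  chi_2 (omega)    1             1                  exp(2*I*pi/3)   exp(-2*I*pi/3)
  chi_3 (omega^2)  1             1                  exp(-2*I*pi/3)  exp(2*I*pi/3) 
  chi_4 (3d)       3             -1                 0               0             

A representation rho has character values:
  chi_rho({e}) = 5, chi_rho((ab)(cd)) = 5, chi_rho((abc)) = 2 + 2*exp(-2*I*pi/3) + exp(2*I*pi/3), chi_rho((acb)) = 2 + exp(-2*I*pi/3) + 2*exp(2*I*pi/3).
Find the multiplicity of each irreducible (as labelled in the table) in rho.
Multiplicities: chi_1: 2, chi_2: 1, chi_3: 2, chi_4: 0.

Explanation: Use <chi_rho, chi> = (1/|G|) sum_C |C| * chi_rho(C) * conj(chi(C)) with |G| = 12 for each irreducible chi in the table:
  <chi_rho, chi_1> = (1/12)[1*(5)*conj(1) + 3*(5)*conj(1) + 4*(2 + 2*exp(-2*I*pi/3) + exp(2*I*pi/3))*conj(1) + 4*(2 + exp(-2*I*pi/3) + 2*exp(2*I*pi/3))*conj(1)]
      = (1/12)[(5) + (15) + (8 + 8*exp(-2*I*pi/3) + 4*exp(2*I*pi/3)) + (8 + 4*exp(-2*I*pi/3) + 8*exp(2*I*pi/3))] = 24/12 = 2
  <chi_rho, chi_2> = (1/12)[1*(5)*conj(1) + 3*(5)*conj(1) + 4*(2 + 2*exp(-2*I*pi/3) + exp(2*I*pi/3))*conj(exp(2*I*pi/3)) + 4*(2 + exp(-2*I*pi/3) + 2*exp(2*I*pi/3))*conj(exp(-2*I*pi/3))]
      = (1/12)[(5) + (15) + (-4) + (-4)] = 12/12 = 1
  <chi_rho, chi_3> = (1/12)[1*(5)*conj(1) + 3*(5)*conj(1) + 4*(2 + 2*exp(-2*I*pi/3) + exp(2*I*pi/3))*conj(exp(-2*I*pi/3)) + 4*(2 + exp(-2*I*pi/3) + 2*exp(2*I*pi/3))*conj(exp(2*I*pi/3))]
      = (1/12)[(5) + (15) + (8 + 4*exp(-2*I*pi/3) + 8*exp(2*I*pi/3)) + (8 + 8*exp(-2*I*pi/3) + 4*exp(2*I*pi/3))] = 24/12 = 2
  <chi_rho, chi_4> = (1/12)[1*(5)*conj(3) + 3*(5)*conj(-1) + 4*(2 + 2*exp(-2*I*pi/3) + exp(2*I*pi/3))*conj(0) + 4*(2 + exp(-2*I*pi/3) + 2*exp(2*I*pi/3))*conj(0)]
      = (1/12)[(15) + (-15) + (0) + (0)] = 0/12 = 0
(Exp terms are combined using exp(i*s)*conj(exp(i*t)) = exp(i*(s-t)), and sums of them are collapsed using the identity that for every m > 1 the m distinct m-th roots of unity sum to 0, e.g. 1 + exp(2*I*pi/3) + exp(-2*I*pi/3) = 0.)
Dimension check: dim(rho) = sum (mult * dim) = 2*1 + 1*1 + 2*1 + 0*3 = 5 = chi_rho(e) = 5.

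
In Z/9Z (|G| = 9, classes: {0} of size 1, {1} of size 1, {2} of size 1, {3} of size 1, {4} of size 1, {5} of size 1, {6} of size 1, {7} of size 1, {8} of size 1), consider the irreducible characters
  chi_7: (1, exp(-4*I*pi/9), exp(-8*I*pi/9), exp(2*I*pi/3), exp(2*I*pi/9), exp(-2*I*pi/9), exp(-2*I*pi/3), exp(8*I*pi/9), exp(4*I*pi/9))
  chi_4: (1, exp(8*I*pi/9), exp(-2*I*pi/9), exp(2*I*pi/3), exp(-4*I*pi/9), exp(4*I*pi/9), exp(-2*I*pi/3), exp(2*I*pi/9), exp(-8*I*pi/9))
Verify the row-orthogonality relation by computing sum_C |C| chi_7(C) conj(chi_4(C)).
Sum = 0; so <chi_7, chi_4> = 0 (distinct irreducibles are orthogonal).

Working: Compute term by term over conjugacy classes (|C| * chi_7(C) * conj(chi_4(C))):
  1*(1)*conj(1) + 1*(exp(-4*I*pi/9))*conj(exp(8*I*pi/9)) + 1*(exp(-8*I*pi/9))*conj(exp(-2*I*pi/9)) + 1*(exp(2*I*pi/3))*conj(exp(2*I*pi/3)) + 1*(exp(2*I*pi/9))*conj(exp(-4*I*pi/9)) + 1*(exp(-2*I*pi/9))*conj(exp(4*I*pi/9)) + 1*(exp(-2*I*pi/3))*conj(exp(-2*I*pi/3)) + 1*(exp(8*I*pi/9))*conj(exp(2*I*pi/9)) + 1*(exp(4*I*pi/9))*conj(exp(-8*I*pi/9))
  = (1) + (exp(2*I*pi/3)) + (exp(-2*I*pi/3)) + (1) + (exp(2*I*pi/3)) + (exp(-2*I*pi/3)) + (1) + (exp(2*I*pi/3)) + (exp(-2*I*pi/3))
  = 0.
(Exp terms are combined using exp(i*s)*conj(exp(i*t)) = exp(i*(s-t)), and sums of them are collapsed using the identity that for every m > 1 the m distinct m-th roots of unity sum to 0, e.g. 1 + exp(2*I*pi/3) + exp(-2*I*pi/3) = 0.)
Dividing by |G| = 9 gives 0/9 = 0, matching the row-orthogonality relation <chi_7, chi_4> = [chi_7 = chi_4].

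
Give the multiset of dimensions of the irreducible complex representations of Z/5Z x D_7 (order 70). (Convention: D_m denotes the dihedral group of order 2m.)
Dimensions: 1, 1, 1, 1, 1, 1, 1, 1, 1, 1, 2, 2, 2, 2, 2, 2, 2, 2, 2, 2, 2, 2, 2, 2, 2

Explanation: There are 25 irreducibles (= number of conjugacy classes). Their dimensions d_i satisfy sum d_i^2 = |G| = 70: 1 + 1 + 1 + 1 + 1 + 1 + 1 + 1 + 1 + 1 + 4 + 4 + 4 + 4 + 4 + 4 + 4 + 4 + 4 + 4 + 4 + 4 + 4 + 4 + 4 = 70. (For the product with Z/5Z: each of the 5 1-dim characters of Z/5Z tensors with each irrep of D_7, giving 5 copies of each D_7-dimension.)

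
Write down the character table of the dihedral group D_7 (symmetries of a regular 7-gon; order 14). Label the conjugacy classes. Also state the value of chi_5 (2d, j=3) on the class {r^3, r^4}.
Conjugacy classes: {e} of size 1, {r^1, r^6} of size 2, {r^2, r^5} of size 2, {r^3, r^4} of size 2, {s, sr, ..., sr^6} of size 7.
Character table:
  irrep \ class              {e} (size 1)  {r^1, r^6} (size 2)  {r^2, r^5} (size 2)  {r^3, r^4} (size 2)  {s, sr, ..., sr^6} (size 7)
  chi_1 (triv)               1             1                    1                    1                    1                          
  chi_2 (sign: r->1, s->-1)  1             1                    1                    1                    -1                         
  chi_3 (2d, j=1)            2             2*cos(2*pi/7)        -2*cos(3*pi/7)       -2*cos(pi/7)         0                          
  chi_4 (2d, j=2)            2             -2*cos(3*pi/7)       -2*cos(pi/7)         2*cos(2*pi/7)        0                          
  chi_5 (2d, j=3)            2             -2*cos(pi/7)         2*cos(2*pi/7)        -2*cos(3*pi/7)       0                          

Spot check: chi_5 (2d, j=3) on {r^3, r^4} = -2*cos(3*pi/7).

Why: D_7 has order 2*7 = 14 with 5 conjugacy classes, hence 5 irreducibles. Sum of squared dims 1 + 1 + 4 + 4 + 4 = 14 = |G|. Linear characters come from the abelianisation; the 2-dimensional irreps have character r^k -> 2*cos(2*pi*j*k/7), reflections -> 0.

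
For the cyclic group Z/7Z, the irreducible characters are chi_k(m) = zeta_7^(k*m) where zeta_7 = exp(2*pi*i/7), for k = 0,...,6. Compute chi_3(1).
chi_3(1) = zeta_7^3 = exp(6*I*pi/7)

Reasoning: chi_3(1) = zeta_7^(3*1) = zeta_7^3. Since zeta_7^7 = 1, this equals zeta_7^3 = exp(2*pi*i*3/7) = exp(6*I*pi/7).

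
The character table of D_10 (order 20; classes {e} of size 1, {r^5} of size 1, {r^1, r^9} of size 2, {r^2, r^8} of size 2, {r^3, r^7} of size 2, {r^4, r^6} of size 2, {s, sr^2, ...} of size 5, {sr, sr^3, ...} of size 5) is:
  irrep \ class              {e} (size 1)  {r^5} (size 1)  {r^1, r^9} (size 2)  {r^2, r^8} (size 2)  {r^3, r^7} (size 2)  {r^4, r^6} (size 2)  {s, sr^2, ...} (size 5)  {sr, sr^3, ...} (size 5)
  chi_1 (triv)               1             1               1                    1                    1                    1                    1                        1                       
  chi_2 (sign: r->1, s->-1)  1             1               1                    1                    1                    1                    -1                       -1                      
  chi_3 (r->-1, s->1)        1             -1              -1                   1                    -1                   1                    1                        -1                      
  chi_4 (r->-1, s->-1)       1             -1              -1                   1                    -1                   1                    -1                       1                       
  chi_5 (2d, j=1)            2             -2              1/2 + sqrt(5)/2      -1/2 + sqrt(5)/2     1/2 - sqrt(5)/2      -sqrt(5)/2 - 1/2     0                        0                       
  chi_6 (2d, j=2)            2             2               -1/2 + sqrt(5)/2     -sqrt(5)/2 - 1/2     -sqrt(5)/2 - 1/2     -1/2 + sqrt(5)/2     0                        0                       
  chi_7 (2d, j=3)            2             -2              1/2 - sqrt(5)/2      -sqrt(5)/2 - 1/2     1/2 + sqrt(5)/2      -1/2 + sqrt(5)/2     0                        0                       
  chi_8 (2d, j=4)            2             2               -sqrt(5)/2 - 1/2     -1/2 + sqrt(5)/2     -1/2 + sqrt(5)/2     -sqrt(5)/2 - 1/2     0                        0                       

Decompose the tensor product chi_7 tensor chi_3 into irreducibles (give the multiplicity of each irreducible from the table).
chi_7 tensor chi_3 = chi_6 (all other irreducibles have multiplicity 0).

Working: The character of a tensor product is the pointwise product (chi_7 * chi_3)(C) = chi_7(C) * chi_3(C):
  {e}: (2)*(1), {r^5}: (-2)*(-1), {r^1, r^9}: (1/2 - sqrt(5)/2)*(-1), {r^2, r^8}: (-sqrt(5)/2 - 1/2)*(1), {r^3, r^7}: (1/2 + sqrt(5)/2)*(-1), {r^4, r^6}: (-1/2 + sqrt(5)/2)*(1), {s, sr^2, ...}: (0)*(1), {sr, sr^3, ...}: (0)*(-1)
so (chi_7 * chi_3) takes values
  {e} -> 2, {r^5} -> 2, {r^1, r^9} -> -1/2 + sqrt(5)/2, {r^2, r^8} -> -sqrt(5)/2 - 1/2, {r^3, r^7} -> -sqrt(5)/2 - 1/2, {r^4, r^6} -> -1/2 + sqrt(5)/2, {s, sr^2, ...} -> 0, {sr, sr^3, ...} -> 0.
Now take the inner product of this character with each irreducible chi from the table, <chi_7*chi_3, chi> = (1/20) sum_C |C| (chi_7*chi_3)(C) conj(chi(C)):
  <chi_7*chi_3, chi_1> = (1/20)[1*(2)*conj(1) + 1*(2)*conj(1) + 2*(-1/2 + sqrt(5)/2)*conj(1) + 2*(-sqrt(5)/2 - 1/2)*conj(1) + 2*(-sqrt(5)/2 - 1/2)*conj(1) + 2*(-1/2 + sqrt(5)/2)*conj(1) + 5*(0)*conj(1) + 5*(0)*conj(1)]
      = (1/20)[(2) + (2) + (-1 + sqrt(5)) + (-sqrt(5) - 1) + (-sqrt(5) - 1) + (-1 + sqrt(5)) + (0) + (0)] = 0/20 = 0
  <chi_7*chi_3, chi_2> = (1/20)[1*(2)*conj(1) + 1*(2)*conj(1) + 2*(-1/2 + sqrt(5)/2)*conj(1) + 2*(-sqrt(5)/2 - 1/2)*conj(1) + 2*(-sqrt(5)/2 - 1/2)*conj(1) + 2*(-1/2 + sqrt(5)/2)*conj(1) + 5*(0)*conj(-1) + 5*(0)*conj(-1)]
      = (1/20)[(2) + (2) + (-1 + sqrt(5)) + (-sqrt(5) - 1) + (-sqrt(5) - 1) + (-1 + sqrt(5)) + (0) + (0)] = 0/20 = 0
  <chi_7*chi_3, chi_3> = (1/20)[1*(2)*conj(1) + 1*(2)*conj(-1) + 2*(-1/2 + sqrt(5)/2)*conj(-1) + 2*(-sqrt(5)/2 - 1/2)*conj(1) + 2*(-sqrt(5)/2 - 1/2)*conj(-1) + 2*(-1/2 + sqrt(5)/2)*conj(1) + 5*(0)*conj(1) + 5*(0)*conj(-1)]
      = (1/20)[(2) + (-2) + (1 - sqrt(5)) + (-sqrt(5) - 1) + (1 + sqrt(5)) + (-1 + sqrt(5)) + (0) + (0)] = 0/20 = 0
  <chi_7*chi_3, chi_4> = (1/20)[1*(2)*conj(1) + 1*(2)*conj(-1) + 2*(-1/2 + sqrt(5)/2)*conj(-1) + 2*(-sqrt(5)/2 - 1/2)*conj(1) + 2*(-sqrt(5)/2 - 1/2)*conj(-1) + 2*(-1/2 + sqrt(5)/2)*conj(1) + 5*(0)*conj(-1) + 5*(0)*conj(1)]
      = (1/20)[(2) + (-2) + (1 - sqrt(5)) + (-sqrt(5) - 1) + (1 + sqrt(5)) + (-1 + sqrt(5)) + (0) + (0)] = 0/20 = 0
  <chi_7*chi_3, chi_5> = (1/20)[1*(2)*conj(2) + 1*(2)*conj(-2) + 2*(-1/2 + sqrt(5)/2)*conj(1/2 + sqrt(5)/2) + 2*(-sqrt(5)/2 - 1/2)*conj(-1/2 + sqrt(5)/2) + 2*(-sqrt(5)/2 - 1/2)*conj(1/2 - sqrt(5)/2) + 2*(-1/2 + sqrt(5)/2)*conj(-sqrt(5)/2 - 1/2) + 5*(0)*conj(0) + 5*(0)*conj(0)]
      = (1/20)[(4) + (-4) + (2) + (-2) + (2) + (-2) + (0) + (0)] = 0/20 = 0
  <chi_7*chi_3, chi_6> = (1/20)[1*(2)*conj(2) + 1*(2)*conj(2) + 2*(-1/2 + sqrt(5)/2)*conj(-1/2 + sqrt(5)/2) + 2*(-sqrt(5)/2 - 1/2)*conj(-sqrt(5)/2 - 1/2) + 2*(-sqrt(5)/2 - 1/2)*conj(-sqrt(5)/2 - 1/2) + 2*(-1/2 + sqrt(5)/2)*conj(-1/2 + sqrt(5)/2) + 5*(0)*conj(0) + 5*(0)*conj(0)]
      = (1/20)[(4) + (4) + (3 - sqrt(5)) + (sqrt(5) + 3) + (sqrt(5) + 3) + (3 - sqrt(5)) + (0) + (0)] = 20/20 = 1
  <chi_7*chi_3, chi_7> = (1/20)[1*(2)*conj(2) + 1*(2)*conj(-2) + 2*(-1/2 + sqrt(5)/2)*conj(1/2 - sqrt(5)/2) + 2*(-sqrt(5)/2 - 1/2)*conj(-sqrt(5)/2 - 1/2) + 2*(-sqrt(5)/2 - 1/2)*conj(1/2 + sqrt(5)/2) + 2*(-1/2 + sqrt(5)/2)*conj(-1/2 + sqrt(5)/2) + 5*(0)*conj(0) + 5*(0)*conj(0)]
      = (1/20)[(4) + (-4) + (-3 + sqrt(5)) + (sqrt(5) + 3) + (-3 - sqrt(5)) + (3 - sqrt(5)) + (0) + (0)] = 0/20 = 0
  <chi_7*chi_3, chi_8> = (1/20)[1*(2)*conj(2) + 1*(2)*conj(2) + 2*(-1/2 + sqrt(5)/2)*conj(-sqrt(5)/2 - 1/2) + 2*(-sqrt(5)/2 - 1/2)*conj(-1/2 + sqrt(5)/2) + 2*(-sqrt(5)/2 - 1/2)*conj(-1/2 + sqrt(5)/2) + 2*(-1/2 + sqrt(5)/2)*conj(-sqrt(5)/2 - 1/2) + 5*(0)*conj(0) + 5*(0)*conj(0)]
      = (1/20)[(4) + (4) + (-2) + (-2) + (-2) + (-2) + (0) + (0)] = 0/20 = 0
Hence the multiplicities are chi_6: 1. Dimension check: dim(chi_7)*dim(chi_3) = 2*1 = 2 and sum (mult * dim) = 1*2 = 2.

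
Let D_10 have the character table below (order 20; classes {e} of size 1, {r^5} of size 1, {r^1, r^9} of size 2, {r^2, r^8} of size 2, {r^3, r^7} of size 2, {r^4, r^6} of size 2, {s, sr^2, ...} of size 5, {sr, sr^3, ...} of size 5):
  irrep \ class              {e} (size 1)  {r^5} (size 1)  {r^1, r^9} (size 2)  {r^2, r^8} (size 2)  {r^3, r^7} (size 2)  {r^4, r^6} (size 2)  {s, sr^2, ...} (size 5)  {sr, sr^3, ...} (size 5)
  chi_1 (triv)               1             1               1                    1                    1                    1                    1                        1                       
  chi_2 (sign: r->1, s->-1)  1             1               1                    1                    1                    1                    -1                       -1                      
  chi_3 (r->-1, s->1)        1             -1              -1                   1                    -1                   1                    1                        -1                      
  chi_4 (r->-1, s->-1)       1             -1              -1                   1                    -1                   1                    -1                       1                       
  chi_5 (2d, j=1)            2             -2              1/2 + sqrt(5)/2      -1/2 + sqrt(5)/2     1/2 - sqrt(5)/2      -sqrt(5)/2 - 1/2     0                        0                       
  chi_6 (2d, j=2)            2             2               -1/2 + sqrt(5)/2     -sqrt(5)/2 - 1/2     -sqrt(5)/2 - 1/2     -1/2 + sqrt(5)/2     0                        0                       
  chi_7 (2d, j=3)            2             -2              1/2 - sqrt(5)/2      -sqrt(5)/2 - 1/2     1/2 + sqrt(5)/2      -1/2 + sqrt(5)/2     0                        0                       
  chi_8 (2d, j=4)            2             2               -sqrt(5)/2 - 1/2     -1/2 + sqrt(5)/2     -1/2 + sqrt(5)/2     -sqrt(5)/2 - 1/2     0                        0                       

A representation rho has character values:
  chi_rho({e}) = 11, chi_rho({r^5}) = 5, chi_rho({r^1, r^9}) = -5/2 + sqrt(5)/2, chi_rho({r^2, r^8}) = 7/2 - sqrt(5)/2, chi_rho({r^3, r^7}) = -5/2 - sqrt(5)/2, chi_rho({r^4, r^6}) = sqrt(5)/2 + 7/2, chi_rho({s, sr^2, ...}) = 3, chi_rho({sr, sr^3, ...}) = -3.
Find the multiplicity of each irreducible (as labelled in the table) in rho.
Multiplicities: chi_1: 1, chi_2: 1, chi_3: 3, chi_4: 0, chi_5: 0, chi_6: 2, chi_7: 0, chi_8: 1.

Why: Use <chi_rho, chi> = (1/|G|) sum_C |C| * chi_rho(C) * conj(chi(C)) with |G| = 20 for each irreducible chi in the table:
  <chi_rho, chi_1> = (1/20)[1*(11)*conj(1) + 1*(5)*conj(1) + 2*(-5/2 + sqrt(5)/2)*conj(1) + 2*(7/2 - sqrt(5)/2)*conj(1) + 2*(-5/2 - sqrt(5)/2)*conj(1) + 2*(sqrt(5)/2 + 7/2)*conj(1) + 5*(3)*conj(1) + 5*(-3)*conj(1)]
      = (1/20)[(11) + (5) + (-5 + sqrt(5)) + (7 - sqrt(5)) + (-5 - sqrt(5)) + (sqrt(5) + 7) + (15) + (-15)] = 20/20 = 1
  <chi_rho, chi_2> = (1/20)[1*(11)*conj(1) + 1*(5)*conj(1) + 2*(-5/2 + sqrt(5)/2)*conj(1) + 2*(7/2 - sqrt(5)/2)*conj(1) + 2*(-5/2 - sqrt(5)/2)*conj(1) + 2*(sqrt(5)/2 + 7/2)*conj(1) + 5*(3)*conj(-1) + 5*(-3)*conj(-1)]
      = (1/20)[(11) + (5) + (-5 + sqrt(5)) + (7 - sqrt(5)) + (-5 - sqrt(5)) + (sqrt(5) + 7) + (-15) + (15)] = 20/20 = 1
  <chi_rho, chi_3> = (1/20)[1*(11)*conj(1) + 1*(5)*conj(-1) + 2*(-5/2 + sqrt(5)/2)*conj(-1) + 2*(7/2 - sqrt(5)/2)*conj(1) + 2*(-5/2 - sqrt(5)/2)*conj(-1) + 2*(sqrt(5)/2 + 7/2)*conj(1) + 5*(3)*conj(1) + 5*(-3)*conj(-1)]
      = (1/20)[(11) + (-5) + (5 - sqrt(5)) + (7 - sqrt(5)) + (sqrt(5) + 5) + (sqrt(5) + 7) + (15) + (15)] = 60/20 = 3
  <chi_rho, chi_4> = (1/20)[1*(11)*conj(1) + 1*(5)*conj(-1) + 2*(-5/2 + sqrt(5)/2)*conj(-1) + 2*(7/2 - sqrt(5)/2)*conj(1) + 2*(-5/2 - sqrt(5)/2)*conj(-1) + 2*(sqrt(5)/2 + 7/2)*conj(1) + 5*(3)*conj(-1) + 5*(-3)*conj(1)]
      = (1/20)[(11) + (-5) + (5 - sqrt(5)) + (7 - sqrt(5)) + (sqrt(5) + 5) + (sqrt(5) + 7) + (-15) + (-15)] = 0/20 = 0
  <chi_rho, chi_5> = (1/20)[1*(11)*conj(2) + 1*(5)*conj(-2) + 2*(-5/2 + sqrt(5)/2)*conj(1/2 + sqrt(5)/2) + 2*(7/2 - sqrt(5)/2)*conj(-1/2 + sqrt(5)/2) + 2*(-5/2 - sqrt(5)/2)*conj(1/2 - sqrt(5)/2) + 2*(sqrt(5)/2 + 7/2)*conj(-sqrt(5)/2 - 1/2) + 5*(3)*conj(0) + 5*(-3)*conj(0)]
      = (1/20)[(22) + (-10) + (-2*sqrt(5)) + (-6 + 4*sqrt(5)) + (2*sqrt(5)) + (-4*sqrt(5) - 6) + (0) + (0)] = 0/20 = 0
  <chi_rho, chi_6> = (1/20)[1*(11)*conj(2) + 1*(5)*conj(2) + 2*(-5/2 + sqrt(5)/2)*conj(-1/2 + sqrt(5)/2) + 2*(7/2 - sqrt(5)/2)*conj(-sqrt(5)/2 - 1/2) + 2*(-5/2 - sqrt(5)/2)*conj(-sqrt(5)/2 - 1/2) + 2*(sqrt(5)/2 + 7/2)*conj(-1/2 + sqrt(5)/2) + 5*(3)*conj(0) + 5*(-3)*conj(0)]
      = (1/20)[(22) + (10) + (5 - 3*sqrt(5)) + (-3*sqrt(5) - 1) + (5 + 3*sqrt(5)) + (-1 + 3*sqrt(5)) + (0) + (0)] = 40/20 = 2
  <chi_rho, chi_7> = (1/20)[1*(11)*conj(2) + 1*(5)*conj(-2) + 2*(-5/2 + sqrt(5)/2)*conj(1/2 - sqrt(5)/2) + 2*(7/2 - sqrt(5)/2)*conj(-sqrt(5)/2 - 1/2) + 2*(-5/2 - sqrt(5)/2)*conj(1/2 + sqrt(5)/2) + 2*(sqrt(5)/2 + 7/2)*conj(-1/2 + sqrt(5)/2) + 5*(3)*conj(0) + 5*(-3)*conj(0)]
      = (1/20)[(22) + (-10) + (-5 + 3*sqrt(5)) + (-3*sqrt(5) - 1) + (-3*sqrt(5) - 5) + (-1 + 3*sqrt(5)) + (0) + (0)] = 0/20 = 0
  <chi_rho, chi_8> = (1/20)[1*(11)*conj(2) + 1*(5)*conj(2) + 2*(-5/2 + sqrt(5)/2)*conj(-sqrt(5)/2 - 1/2) + 2*(7/2 - sqrt(5)/2)*conj(-1/2 + sqrt(5)/2) + 2*(-5/2 - sqrt(5)/2)*conj(-1/2 + sqrt(5)/2) + 2*(sqrt(5)/2 + 7/2)*conj(-sqrt(5)/2 - 1/2) + 5*(3)*conj(0) + 5*(-3)*conj(0)]
      = (1/20)[(22) + (10) + (2*sqrt(5)) + (-6 + 4*sqrt(5)) + (-2*sqrt(5)) + (-4*sqrt(5) - 6) + (0) + (0)] = 20/20 = 1
Dimension check: dim(rho) = sum (mult * dim) = 1*1 + 1*1 + 3*1 + 0*1 + 0*2 + 2*2 + 0*2 + 1*2 = 11 = chi_rho(e) = 11.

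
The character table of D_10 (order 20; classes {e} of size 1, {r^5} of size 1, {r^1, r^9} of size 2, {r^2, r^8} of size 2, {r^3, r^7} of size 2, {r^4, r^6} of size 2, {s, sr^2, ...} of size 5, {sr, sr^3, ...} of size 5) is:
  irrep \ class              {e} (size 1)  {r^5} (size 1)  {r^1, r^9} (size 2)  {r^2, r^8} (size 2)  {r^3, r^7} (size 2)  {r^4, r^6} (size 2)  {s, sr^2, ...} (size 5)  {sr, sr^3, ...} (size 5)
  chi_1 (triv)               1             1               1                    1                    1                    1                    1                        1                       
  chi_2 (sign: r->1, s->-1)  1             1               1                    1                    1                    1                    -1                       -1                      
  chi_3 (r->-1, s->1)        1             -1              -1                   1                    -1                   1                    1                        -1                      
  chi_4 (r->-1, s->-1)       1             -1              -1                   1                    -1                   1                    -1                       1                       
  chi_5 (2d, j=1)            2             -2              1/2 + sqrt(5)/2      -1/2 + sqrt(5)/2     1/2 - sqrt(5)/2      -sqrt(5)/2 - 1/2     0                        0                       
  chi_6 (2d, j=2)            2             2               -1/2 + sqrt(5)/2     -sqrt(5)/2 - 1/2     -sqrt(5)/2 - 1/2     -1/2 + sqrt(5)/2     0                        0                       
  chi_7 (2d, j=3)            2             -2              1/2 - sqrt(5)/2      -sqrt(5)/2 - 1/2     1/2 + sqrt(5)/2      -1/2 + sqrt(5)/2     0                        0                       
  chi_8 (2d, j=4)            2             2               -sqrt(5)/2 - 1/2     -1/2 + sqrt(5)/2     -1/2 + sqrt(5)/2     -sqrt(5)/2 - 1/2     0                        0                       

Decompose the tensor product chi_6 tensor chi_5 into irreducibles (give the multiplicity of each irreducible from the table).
chi_6 tensor chi_5 = chi_5 + chi_7 (all other irreducibles have multiplicity 0).

Derivation: The character of a tensor product is the pointwise product (chi_6 * chi_5)(C) = chi_6(C) * chi_5(C):
  {e}: (2)*(2), {r^5}: (2)*(-2), {r^1, r^9}: (-1/2 + sqrt(5)/2)*(1/2 + sqrt(5)/2), {r^2, r^8}: (-sqrt(5)/2 - 1/2)*(-1/2 + sqrt(5)/2), {r^3, r^7}: (-sqrt(5)/2 - 1/2)*(1/2 - sqrt(5)/2), {r^4, r^6}: (-1/2 + sqrt(5)/2)*(-sqrt(5)/2 - 1/2), {s, sr^2, ...}: (0)*(0), {sr, sr^3, ...}: (0)*(0)
so (chi_6 * chi_5) takes values
  {e} -> 4, {r^5} -> -4, {r^1, r^9} -> 1, {r^2, r^8} -> -1, {r^3, r^7} -> 1, {r^4, r^6} -> -1, {s, sr^2, ...} -> 0, {sr, sr^3, ...} -> 0.
Now take the inner product of this character with each irreducible chi from the table, <chi_6*chi_5, chi> = (1/20) sum_C |C| (chi_6*chi_5)(C) conj(chi(C)):
  <chi_6*chi_5, chi_1> = (1/20)[1*(4)*conj(1) + 1*(-4)*conj(1) + 2*(1)*conj(1) + 2*(-1)*conj(1) + 2*(1)*conj(1) + 2*(-1)*conj(1) + 5*(0)*conj(1) + 5*(0)*conj(1)]
      = (1/20)[(4) + (-4) + (2) + (-2) + (2) + (-2) + (0) + (0)] = 0/20 = 0
  <chi_6*chi_5, chi_2> = (1/20)[1*(4)*conj(1) + 1*(-4)*conj(1) + 2*(1)*conj(1) + 2*(-1)*conj(1) + 2*(1)*conj(1) + 2*(-1)*conj(1) + 5*(0)*conj(-1) + 5*(0)*conj(-1)]
      = (1/20)[(4) + (-4) + (2) + (-2) + (2) + (-2) + (0) + (0)] = 0/20 = 0
  <chi_6*chi_5, chi_3> = (1/20)[1*(4)*conj(1) + 1*(-4)*conj(-1) + 2*(1)*conj(-1) + 2*(-1)*conj(1) + 2*(1)*conj(-1) + 2*(-1)*conj(1) + 5*(0)*conj(1) + 5*(0)*conj(-1)]
      = (1/20)[(4) + (4) + (-2) + (-2) + (-2) + (-2) + (0) + (0)] = 0/20 = 0
  <chi_6*chi_5, chi_4> = (1/20)[1*(4)*conj(1) + 1*(-4)*conj(-1) + 2*(1)*conj(-1) + 2*(-1)*conj(1) + 2*(1)*conj(-1) + 2*(-1)*conj(1) + 5*(0)*conj(-1) + 5*(0)*conj(1)]
      = (1/20)[(4) + (4) + (-2) + (-2) + (-2) + (-2) + (0) + (0)] = 0/20 = 0
  <chi_6*chi_5, chi_5> = (1/20)[1*(4)*conj(2) + 1*(-4)*conj(-2) + 2*(1)*conj(1/2 + sqrt(5)/2) + 2*(-1)*conj(-1/2 + sqrt(5)/2) + 2*(1)*conj(1/2 - sqrt(5)/2) + 2*(-1)*conj(-sqrt(5)/2 - 1/2) + 5*(0)*conj(0) + 5*(0)*conj(0)]
      = (1/20)[(8) + (8) + (1 + sqrt(5)) + (1 - sqrt(5)) + (1 - sqrt(5)) + (1 + sqrt(5)) + (0) + (0)] = 20/20 = 1
  <chi_6*chi_5, chi_6> = (1/20)[1*(4)*conj(2) + 1*(-4)*conj(2) + 2*(1)*conj(-1/2 + sqrt(5)/2) + 2*(-1)*conj(-sqrt(5)/2 - 1/2) + 2*(1)*conj(-sqrt(5)/2 - 1/2) + 2*(-1)*conj(-1/2 + sqrt(5)/2) + 5*(0)*conj(0) + 5*(0)*conj(0)]
      = (1/20)[(8) + (-8) + (-1 + sqrt(5)) + (1 + sqrt(5)) + (-sqrt(5) - 1) + (1 - sqrt(5)) + (0) + (0)] = 0/20 = 0
  <chi_6*chi_5, chi_7> = (1/20)[1*(4)*conj(2) + 1*(-4)*conj(-2) + 2*(1)*conj(1/2 - sqrt(5)/2) + 2*(-1)*conj(-sqrt(5)/2 - 1/2) + 2*(1)*conj(1/2 + sqrt(5)/2) + 2*(-1)*conj(-1/2 + sqrt(5)/2) + 5*(0)*conj(0) + 5*(0)*conj(0)]
      = (1/20)[(8) + (8) + (1 - sqrt(5)) + (1 + sqrt(5)) + (1 + sqrt(5)) + (1 - sqrt(5)) + (0) + (0)] = 20/20 = 1
  <chi_6*chi_5, chi_8> = (1/20)[1*(4)*conj(2) + 1*(-4)*conj(2) + 2*(1)*conj(-sqrt(5)/2 - 1/2) + 2*(-1)*conj(-1/2 + sqrt(5)/2) + 2*(1)*conj(-1/2 + sqrt(5)/2) + 2*(-1)*conj(-sqrt(5)/2 - 1/2) + 5*(0)*conj(0) + 5*(0)*conj(0)]
      = (1/20)[(8) + (-8) + (-sqrt(5) - 1) + (1 - sqrt(5)) + (-1 + sqrt(5)) + (1 + sqrt(5)) + (0) + (0)] = 0/20 = 0
Hence the multiplicities are chi_5: 1, chi_7: 1. Dimension check: dim(chi_6)*dim(chi_5) = 2*2 = 4 and sum (mult * dim) = 1*2 + 1*2 = 4.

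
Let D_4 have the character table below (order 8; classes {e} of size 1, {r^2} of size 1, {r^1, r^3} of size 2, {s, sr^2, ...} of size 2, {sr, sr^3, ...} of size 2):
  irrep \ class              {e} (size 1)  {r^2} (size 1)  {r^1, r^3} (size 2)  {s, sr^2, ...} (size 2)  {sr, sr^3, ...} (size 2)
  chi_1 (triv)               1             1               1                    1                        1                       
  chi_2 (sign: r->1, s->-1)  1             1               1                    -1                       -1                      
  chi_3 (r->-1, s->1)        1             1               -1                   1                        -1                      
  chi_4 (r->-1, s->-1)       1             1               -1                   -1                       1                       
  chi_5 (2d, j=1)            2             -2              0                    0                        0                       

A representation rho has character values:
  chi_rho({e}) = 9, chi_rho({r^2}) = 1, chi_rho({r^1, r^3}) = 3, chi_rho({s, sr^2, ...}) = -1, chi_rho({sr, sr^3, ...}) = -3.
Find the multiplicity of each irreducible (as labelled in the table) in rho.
Multiplicities: chi_1: 1, chi_2: 3, chi_3: 1, chi_4: 0, chi_5: 2.

Solution. Use <chi_rho, chi> = (1/|G|) sum_C |C| * chi_rho(C) * conj(chi(C)) with |G| = 8 for each irreducible chi in the table:
  <chi_rho, chi_1> = (1/8)[1*(9)*conj(1) + 1*(1)*conj(1) + 2*(3)*conj(1) + 2*(-1)*conj(1) + 2*(-3)*conj(1)]
      = (1/8)[(9) + (1) + (6) + (-2) + (-6)] = 8/8 = 1
  <chi_rho, chi_2> = (1/8)[1*(9)*conj(1) + 1*(1)*conj(1) + 2*(3)*conj(1) + 2*(-1)*conj(-1) + 2*(-3)*conj(-1)]
      = (1/8)[(9) + (1) + (6) + (2) + (6)] = 24/8 = 3
  <chi_rho, chi_3> = (1/8)[1*(9)*conj(1) + 1*(1)*conj(1) + 2*(3)*conj(-1) + 2*(-1)*conj(1) + 2*(-3)*conj(-1)]
      = (1/8)[(9) + (1) + (-6) + (-2) + (6)] = 8/8 = 1
  <chi_rho, chi_4> = (1/8)[1*(9)*conj(1) + 1*(1)*conj(1) + 2*(3)*conj(-1) + 2*(-1)*conj(-1) + 2*(-3)*conj(1)]
      = (1/8)[(9) + (1) + (-6) + (2) + (-6)] = 0/8 = 0
  <chi_rho, chi_5> = (1/8)[1*(9)*conj(2) + 1*(1)*conj(-2) + 2*(3)*conj(0) + 2*(-1)*conj(0) + 2*(-3)*conj(0)]
      = (1/8)[(18) + (-2) + (0) + (0) + (0)] = 16/8 = 2
Dimension check: dim(rho) = sum (mult * dim) = 1*1 + 3*1 + 1*1 + 0*1 + 2*2 = 9 = chi_rho(e) = 9.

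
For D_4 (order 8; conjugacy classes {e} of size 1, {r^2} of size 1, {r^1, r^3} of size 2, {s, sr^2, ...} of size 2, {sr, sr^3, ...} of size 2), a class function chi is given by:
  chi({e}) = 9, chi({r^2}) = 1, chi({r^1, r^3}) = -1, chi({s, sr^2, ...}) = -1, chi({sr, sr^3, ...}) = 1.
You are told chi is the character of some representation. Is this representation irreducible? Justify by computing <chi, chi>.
Not irreducible (reducible): <chi, chi> = 11 > 1.

Justification: <chi, chi> = (1/|G|) sum_C |C| * |chi(C)|^2 = (1/8)[1*|9|^2 + 1*|1|^2 + 2*|-1|^2 + 2*|-1|^2 + 2*|1|^2]
  = (1/8)[(81) + (1) + (2) + (2) + (2)] = 88/8 = 11.
A character is irreducible iff <chi, chi> = 1, so this representation is reducible.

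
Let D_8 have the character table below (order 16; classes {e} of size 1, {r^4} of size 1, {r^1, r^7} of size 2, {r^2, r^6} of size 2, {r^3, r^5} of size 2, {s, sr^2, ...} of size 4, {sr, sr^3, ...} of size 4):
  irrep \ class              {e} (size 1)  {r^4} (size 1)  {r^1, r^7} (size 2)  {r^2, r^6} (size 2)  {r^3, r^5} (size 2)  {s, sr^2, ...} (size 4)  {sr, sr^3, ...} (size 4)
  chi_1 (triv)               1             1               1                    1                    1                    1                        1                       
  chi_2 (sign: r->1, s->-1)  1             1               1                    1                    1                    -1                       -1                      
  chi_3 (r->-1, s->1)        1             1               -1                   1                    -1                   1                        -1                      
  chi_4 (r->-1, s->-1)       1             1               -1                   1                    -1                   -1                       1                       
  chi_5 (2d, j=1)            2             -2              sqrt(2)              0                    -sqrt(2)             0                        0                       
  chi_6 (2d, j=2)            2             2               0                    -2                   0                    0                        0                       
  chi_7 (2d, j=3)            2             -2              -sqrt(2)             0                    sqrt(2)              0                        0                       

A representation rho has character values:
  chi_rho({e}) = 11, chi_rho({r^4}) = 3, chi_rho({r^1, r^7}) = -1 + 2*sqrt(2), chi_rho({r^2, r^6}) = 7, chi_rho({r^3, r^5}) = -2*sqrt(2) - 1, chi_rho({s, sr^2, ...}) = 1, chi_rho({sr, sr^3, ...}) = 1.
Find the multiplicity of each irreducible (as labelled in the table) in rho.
Multiplicities: chi_1: 2, chi_2: 1, chi_3: 2, chi_4: 2, chi_5: 2, chi_6: 0, chi_7: 0.

Details: Use <chi_rho, chi> = (1/|G|) sum_C |C| * chi_rho(C) * conj(chi(C)) with |G| = 16 for each irreducible chi in the table:
  <chi_rho, chi_1> = (1/16)[1*(11)*conj(1) + 1*(3)*conj(1) + 2*(-1 + 2*sqrt(2))*conj(1) + 2*(7)*conj(1) + 2*(-2*sqrt(2) - 1)*conj(1) + 4*(1)*conj(1) + 4*(1)*conj(1)]
      = (1/16)[(11) + (3) + (-2 + 4*sqrt(2)) + (14) + (-4*sqrt(2) - 2) + (4) + (4)] = 32/16 = 2
  <chi_rho, chi_2> = (1/16)[1*(11)*conj(1) + 1*(3)*conj(1) + 2*(-1 + 2*sqrt(2))*conj(1) + 2*(7)*conj(1) + 2*(-2*sqrt(2) - 1)*conj(1) + 4*(1)*conj(-1) + 4*(1)*conj(-1)]
      = (1/16)[(11) + (3) + (-2 + 4*sqrt(2)) + (14) + (-4*sqrt(2) - 2) + (-4) + (-4)] = 16/16 = 1
  <chi_rho, chi_3> = (1/16)[1*(11)*conj(1) + 1*(3)*conj(1) + 2*(-1 + 2*sqrt(2))*conj(-1) + 2*(7)*conj(1) + 2*(-2*sqrt(2) - 1)*conj(-1) + 4*(1)*conj(1) + 4*(1)*conj(-1)]
      = (1/16)[(11) + (3) + (2 - 4*sqrt(2)) + (14) + (2 + 4*sqrt(2)) + (4) + (-4)] = 32/16 = 2
  <chi_rho, chi_4> = (1/16)[1*(11)*conj(1) + 1*(3)*conj(1) + 2*(-1 + 2*sqrt(2))*conj(-1) + 2*(7)*conj(1) + 2*(-2*sqrt(2) - 1)*conj(-1) + 4*(1)*conj(-1) + 4*(1)*conj(1)]
      = (1/16)[(11) + (3) + (2 - 4*sqrt(2)) + (14) + (2 + 4*sqrt(2)) + (-4) + (4)] = 32/16 = 2
  <chi_rho, chi_5> = (1/16)[1*(11)*conj(2) + 1*(3)*conj(-2) + 2*(-1 + 2*sqrt(2))*conj(sqrt(2)) + 2*(7)*conj(0) + 2*(-2*sqrt(2) - 1)*conj(-sqrt(2)) + 4*(1)*conj(0) + 4*(1)*conj(0)]
      = (1/16)[(22) + (-6) + (8 - 2*sqrt(2)) + (0) + (2*sqrt(2) + 8) + (0) + (0)] = 32/16 = 2
  <chi_rho, chi_6> = (1/16)[1*(11)*conj(2) + 1*(3)*conj(2) + 2*(-1 + 2*sqrt(2))*conj(0) + 2*(7)*conj(-2) + 2*(-2*sqrt(2) - 1)*conj(0) + 4*(1)*conj(0) + 4*(1)*conj(0)]
      = (1/16)[(22) + (6) + (0) + (-28) + (0) + (0) + (0)] = 0/16 = 0
  <chi_rho, chi_7> = (1/16)[1*(11)*conj(2) + 1*(3)*conj(-2) + 2*(-1 + 2*sqrt(2))*conj(-sqrt(2)) + 2*(7)*conj(0) + 2*(-2*sqrt(2) - 1)*conj(sqrt(2)) + 4*(1)*conj(0) + 4*(1)*conj(0)]
      = (1/16)[(22) + (-6) + (-8 + 2*sqrt(2)) + (0) + (-8 - 2*sqrt(2)) + (0) + (0)] = 0/16 = 0
Dimension check: dim(rho) = sum (mult * dim) = 2*1 + 1*1 + 2*1 + 2*1 + 2*2 + 0*2 + 0*2 = 11 = chi_rho(e) = 11.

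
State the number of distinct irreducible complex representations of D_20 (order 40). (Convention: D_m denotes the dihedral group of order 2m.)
13

Explanation: The number of irreducible complex representations of a finite group equals its number of conjugacy classes. D_20 has 13 conjugacy classes (n/2 + 3 for n even), so D_20 (order 40) has exactly 13 irreducible complex representations.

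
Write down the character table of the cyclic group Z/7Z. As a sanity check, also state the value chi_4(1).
Character table of Z/7Z (irreps indexed chi_0,...,chi_6 with chi_k(m) = zeta_7^(k*m), zeta_7 = exp(2*pi*i/7)):
  irrep \ class  {0} (size 1)  {1} (size 1)    {2} (size 1)    {3} (size 1)    {4} (size 1)    {5} (size 1)    {6} (size 1)  
  chi_0          1             1               1               1               1               1               1             
  chi_1          1             exp(2*I*pi/7)   exp(4*I*pi/7)   exp(6*I*pi/7)   exp(-6*I*pi/7)  exp(-4*I*pi/7)  exp(-2*I*pi/7)
  chi_2          1             exp(4*I*pi/7)   exp(-6*I*pi/7)  exp(-2*I*pi/7)  exp(2*I*pi/7)   exp(6*I*pi/7)   exp(-4*I*pi/7)
  chi_3          1             exp(6*I*pi/7)   exp(-2*I*pi/7)  exp(4*I*pi/7)   exp(-4*I*pi/7)  exp(2*I*pi/7)   exp(-6*I*pi/7)
  chi_4          1             exp(-6*I*pi/7)  exp(2*I*pi/7)   exp(-4*I*pi/7)  exp(4*I*pi/7)   exp(-2*I*pi/7)  exp(6*I*pi/7) 
  chi_5          1             exp(-4*I*pi/7)  exp(6*I*pi/7)   exp(2*I*pi/7)   exp(-2*I*pi/7)  exp(-6*I*pi/7)  exp(4*I*pi/7) 
  chi_6          1             exp(-2*I*pi/7)  exp(-4*I*pi/7)  exp(-6*I*pi/7)  exp(6*I*pi/7)   exp(4*I*pi/7)   exp(2*I*pi/7) 

Spot check: chi_4(1) = zeta_7^(4*1) = zeta_7^4 = exp(-6*I*pi/7).

Z/7Z is abelian, so all 7 irreducible complex representations are 1-dimensional. They are given by chi_k(m) = zeta_7^(k*m) for k = 0,...,6. Row orthogonality: sum_m chi_k(m) conj(chi_l(m)) = 7 * [k = l].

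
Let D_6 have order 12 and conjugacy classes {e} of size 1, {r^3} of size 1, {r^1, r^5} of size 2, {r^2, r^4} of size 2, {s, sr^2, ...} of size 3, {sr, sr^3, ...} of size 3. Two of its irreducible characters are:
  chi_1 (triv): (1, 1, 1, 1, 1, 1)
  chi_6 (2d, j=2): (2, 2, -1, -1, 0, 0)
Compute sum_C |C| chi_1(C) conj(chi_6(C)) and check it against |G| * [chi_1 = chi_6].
Sum = 0; so <chi_1, chi_6> = 0 (distinct irreducibles are orthogonal).

Details: Compute term by term over conjugacy classes (|C| * chi_1(C) * conj(chi_6(C))):
  1*(1)*conj(2) + 1*(1)*conj(2) + 2*(1)*conj(-1) + 2*(1)*conj(-1) + 3*(1)*conj(0) + 3*(1)*conj(0)
  = (2) + (2) + (-2) + (-2) + (0) + (0)
  = 0.
Dividing by |G| = 12 gives 0/12 = 0, matching the row-orthogonality relation <chi_1, chi_6> = [chi_1 = chi_6].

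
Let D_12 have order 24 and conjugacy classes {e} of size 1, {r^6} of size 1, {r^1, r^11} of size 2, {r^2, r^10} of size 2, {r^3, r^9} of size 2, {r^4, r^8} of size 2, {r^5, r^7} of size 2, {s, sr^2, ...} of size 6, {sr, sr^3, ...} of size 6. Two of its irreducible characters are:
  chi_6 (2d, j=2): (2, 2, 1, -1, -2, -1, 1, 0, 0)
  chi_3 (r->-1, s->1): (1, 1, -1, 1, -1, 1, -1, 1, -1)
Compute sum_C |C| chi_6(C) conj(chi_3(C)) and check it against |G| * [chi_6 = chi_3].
Sum = 0; so <chi_6, chi_3> = 0 (distinct irreducibles are orthogonal).

Working: Compute term by term over conjugacy classes (|C| * chi_6(C) * conj(chi_3(C))):
  1*(2)*conj(1) + 1*(2)*conj(1) + 2*(1)*conj(-1) + 2*(-1)*conj(1) + 2*(-2)*conj(-1) + 2*(-1)*conj(1) + 2*(1)*conj(-1) + 6*(0)*conj(1) + 6*(0)*conj(-1)
  = (2) + (2) + (-2) + (-2) + (4) + (-2) + (-2) + (0) + (0)
  = 0.
Dividing by |G| = 24 gives 0/24 = 0, matching the row-orthogonality relation <chi_6, chi_3> = [chi_6 = chi_3].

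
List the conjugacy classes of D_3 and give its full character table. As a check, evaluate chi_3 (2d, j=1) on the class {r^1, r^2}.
Conjugacy classes: {e} of size 1, {r^1, r^2} of size 2, {s, sr, ..., sr^2} of size 3.
Character table:
  irrep \ class              {e} (size 1)  {r^1, r^2} (size 2)  {s, sr, ..., sr^2} (size 3)
  chi_1 (triv)               1             1                    1                          
  chi_2 (sign: r->1, s->-1)  1             1                    -1                         
  chi_3 (2d, j=1)            2             -1                   0                          

Spot check: chi_3 (2d, j=1) on {r^1, r^2} = -1.

D_3 has order 2*3 = 6 with 3 conjugacy classes, hence 3 irreducibles. Sum of squared dims 1 + 1 + 4 = 6 = |G|. Linear characters come from the abelianisation; the 2-dimensional irreps have character r^k -> 2*cos(2*pi*j*k/3), reflections -> 0.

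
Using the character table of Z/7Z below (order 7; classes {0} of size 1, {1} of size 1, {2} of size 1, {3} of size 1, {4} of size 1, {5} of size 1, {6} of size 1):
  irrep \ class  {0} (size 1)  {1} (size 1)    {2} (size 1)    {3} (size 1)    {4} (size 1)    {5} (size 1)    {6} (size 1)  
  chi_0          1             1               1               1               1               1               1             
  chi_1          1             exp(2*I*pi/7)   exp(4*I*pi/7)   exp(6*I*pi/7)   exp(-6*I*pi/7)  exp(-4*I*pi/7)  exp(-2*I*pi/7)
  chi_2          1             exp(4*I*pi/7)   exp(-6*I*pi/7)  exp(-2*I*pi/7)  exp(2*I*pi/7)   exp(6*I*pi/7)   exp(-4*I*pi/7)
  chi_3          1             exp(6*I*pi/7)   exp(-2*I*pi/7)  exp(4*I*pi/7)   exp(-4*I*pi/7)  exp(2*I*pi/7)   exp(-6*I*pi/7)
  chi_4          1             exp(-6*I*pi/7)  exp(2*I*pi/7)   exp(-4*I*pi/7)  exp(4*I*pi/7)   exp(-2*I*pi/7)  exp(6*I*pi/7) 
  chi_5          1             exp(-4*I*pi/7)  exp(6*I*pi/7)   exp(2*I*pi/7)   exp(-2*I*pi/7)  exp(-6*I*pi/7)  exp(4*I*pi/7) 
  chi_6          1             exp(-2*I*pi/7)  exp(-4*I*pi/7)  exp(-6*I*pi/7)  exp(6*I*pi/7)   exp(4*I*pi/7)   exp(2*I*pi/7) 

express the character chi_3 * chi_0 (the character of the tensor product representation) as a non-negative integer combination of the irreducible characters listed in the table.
chi_3 tensor chi_0 = chi_3 (all other irreducibles have multiplicity 0).

Derivation: The character of a tensor product is the pointwise product (chi_3 * chi_0)(C) = chi_3(C) * chi_0(C):
  {0}: (1)*(1), {1}: (exp(6*I*pi/7))*(1), {2}: (exp(-2*I*pi/7))*(1), {3}: (exp(4*I*pi/7))*(1), {4}: (exp(-4*I*pi/7))*(1), {5}: (exp(2*I*pi/7))*(1), {6}: (exp(-6*I*pi/7))*(1)
so (chi_3 * chi_0) takes values
  {0} -> 1, {1} -> exp(6*I*pi/7), {2} -> exp(-2*I*pi/7), {3} -> exp(4*I*pi/7), {4} -> exp(-4*I*pi/7), {5} -> exp(2*I*pi/7), {6} -> exp(-6*I*pi/7).
Now take the inner product of this character with each irreducible chi from the table, <chi_3*chi_0, chi> = (1/7) sum_C |C| (chi_3*chi_0)(C) conj(chi(C)):
  <chi_3*chi_0, chi_0> = (1/7)[1*(1)*conj(1) + 1*(exp(6*I*pi/7))*conj(1) + 1*(exp(-2*I*pi/7))*conj(1) + 1*(exp(4*I*pi/7))*conj(1) + 1*(exp(-4*I*pi/7))*conj(1) + 1*(exp(2*I*pi/7))*conj(1) + 1*(exp(-6*I*pi/7))*conj(1)]
      = (1/7)[(1) + (exp(6*I*pi/7)) + (exp(-2*I*pi/7)) + (exp(4*I*pi/7)) + (exp(-4*I*pi/7)) + (exp(2*I*pi/7)) + (exp(-6*I*pi/7))] = 0/7 = 0
  <chi_3*chi_0, chi_1> = (1/7)[1*(1)*conj(1) + 1*(exp(6*I*pi/7))*conj(exp(2*I*pi/7)) + 1*(exp(-2*I*pi/7))*conj(exp(4*I*pi/7)) + 1*(exp(4*I*pi/7))*conj(exp(6*I*pi/7)) + 1*(exp(-4*I*pi/7))*conj(exp(-6*I*pi/7)) + 1*(exp(2*I*pi/7))*conj(exp(-4*I*pi/7)) + 1*(exp(-6*I*pi/7))*conj(exp(-2*I*pi/7))]
      = (1/7)[(1) + (exp(4*I*pi/7)) + (exp(-6*I*pi/7)) + (exp(-2*I*pi/7)) + (exp(2*I*pi/7)) + (exp(6*I*pi/7)) + (exp(-4*I*pi/7))] = 0/7 = 0
  <chi_3*chi_0, chi_2> = (1/7)[1*(1)*conj(1) + 1*(exp(6*I*pi/7))*conj(exp(4*I*pi/7)) + 1*(exp(-2*I*pi/7))*conj(exp(-6*I*pi/7)) + 1*(exp(4*I*pi/7))*conj(exp(-2*I*pi/7)) + 1*(exp(-4*I*pi/7))*conj(exp(2*I*pi/7)) + 1*(exp(2*I*pi/7))*conj(exp(6*I*pi/7)) + 1*(exp(-6*I*pi/7))*conj(exp(-4*I*pi/7))]
      = (1/7)[(1) + (exp(2*I*pi/7)) + (exp(4*I*pi/7)) + (exp(6*I*pi/7)) + (exp(-6*I*pi/7)) + (exp(-4*I*pi/7)) + (exp(-2*I*pi/7))] = 0/7 = 0
  <chi_3*chi_0, chi_3> = (1/7)[1*(1)*conj(1) + 1*(exp(6*I*pi/7))*conj(exp(6*I*pi/7)) + 1*(exp(-2*I*pi/7))*conj(exp(-2*I*pi/7)) + 1*(exp(4*I*pi/7))*conj(exp(4*I*pi/7)) + 1*(exp(-4*I*pi/7))*conj(exp(-4*I*pi/7)) + 1*(exp(2*I*pi/7))*conj(exp(2*I*pi/7)) + 1*(exp(-6*I*pi/7))*conj(exp(-6*I*pi/7))]
      = (1/7)[(1) + (1) + (1) + (1) + (1) + (1) + (1)] = 7/7 = 1
  <chi_3*chi_0, chi_4> = (1/7)[1*(1)*conj(1) + 1*(exp(6*I*pi/7))*conj(exp(-6*I*pi/7)) + 1*(exp(-2*I*pi/7))*conj(exp(2*I*pi/7)) + 1*(exp(4*I*pi/7))*conj(exp(-4*I*pi/7)) + 1*(exp(-4*I*pi/7))*conj(exp(4*I*pi/7)) + 1*(exp(2*I*pi/7))*conj(exp(-2*I*pi/7)) + 1*(exp(-6*I*pi/7))*conj(exp(6*I*pi/7))]
      = (1/7)[(1) + (exp(-2*I*pi/7)) + (exp(-4*I*pi/7)) + (exp(-6*I*pi/7)) + (exp(6*I*pi/7)) + (exp(4*I*pi/7)) + (exp(2*I*pi/7))] = 0/7 = 0
  <chi_3*chi_0, chi_5> = (1/7)[1*(1)*conj(1) + 1*(exp(6*I*pi/7))*conj(exp(-4*I*pi/7)) + 1*(exp(-2*I*pi/7))*conj(exp(6*I*pi/7)) + 1*(exp(4*I*pi/7))*conj(exp(2*I*pi/7)) + 1*(exp(-4*I*pi/7))*conj(exp(-2*I*pi/7)) + 1*(exp(2*I*pi/7))*conj(exp(-6*I*pi/7)) + 1*(exp(-6*I*pi/7))*conj(exp(4*I*pi/7))]
      = (1/7)[(1) + (exp(-4*I*pi/7)) + (exp(6*I*pi/7)) + (exp(2*I*pi/7)) + (exp(-2*I*pi/7)) + (exp(-6*I*pi/7)) + (exp(4*I*pi/7))] = 0/7 = 0
  <chi_3*chi_0, chi_6> = (1/7)[1*(1)*conj(1) + 1*(exp(6*I*pi/7))*conj(exp(-2*I*pi/7)) + 1*(exp(-2*I*pi/7))*conj(exp(-4*I*pi/7)) + 1*(exp(4*I*pi/7))*conj(exp(-6*I*pi/7)) + 1*(exp(-4*I*pi/7))*conj(exp(6*I*pi/7)) + 1*(exp(2*I*pi/7))*conj(exp(4*I*pi/7)) + 1*(exp(-6*I*pi/7))*conj(exp(2*I*pi/7))]
      = (1/7)[(1) + (exp(-6*I*pi/7)) + (exp(2*I*pi/7)) + (exp(-4*I*pi/7)) + (exp(4*I*pi/7)) + (exp(-2*I*pi/7)) + (exp(6*I*pi/7))] = 0/7 = 0
(Exp terms are combined using exp(i*s)*conj(exp(i*t)) = exp(i*(s-t)), and sums of them are collapsed using the identity that for every m > 1 the m distinct m-th roots of unity sum to 0, e.g. 1 + exp(2*I*pi/3) + exp(-2*I*pi/3) = 0.)
Hence the multiplicities are chi_3: 1. Dimension check: dim(chi_3)*dim(chi_0) = 1*1 = 1 and sum (mult * dim) = 1*1 = 1.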